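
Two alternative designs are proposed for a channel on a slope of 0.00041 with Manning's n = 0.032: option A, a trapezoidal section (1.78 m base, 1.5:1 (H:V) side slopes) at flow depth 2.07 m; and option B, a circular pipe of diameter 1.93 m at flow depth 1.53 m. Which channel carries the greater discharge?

Channel A: With bottom width b = 1.78 m and side slope z = 1.5: A = (b + zy)y = (1.78 + 1.5×2.07)×2.07 = 10.11 m²; P = b + 2y√(1+z²) = 1.78 + 2×2.07×1.803 = 9.243 m. Hydraulic radius R = A/P = 10.11/9.243 = 1.094 m. Q_A = (1/0.032)·10.11·1.094^(2/3)·√0.00041 = 6.793 m³/s.
Channel B: For a circular section of diameter D = 1.93 m at depth y = 1.53 m, the central angle is θ = 2 arccos(1 − 2y/D) = 4.393 rad. Then A = (D²/8)(θ − sin θ) = 2.487 m² and P = Dθ/2 = 4.239 m. Hydraulic radius R = A/P = 2.487/4.239 = 0.5868 m. Q_B = (1/0.032)·2.487·0.5868^(2/3)·√0.00041 = 1.103 m³/s.
Q_A = 6.793 m³/s vs Q_B = 1.103 m³/s, so channel A carries more.

channel A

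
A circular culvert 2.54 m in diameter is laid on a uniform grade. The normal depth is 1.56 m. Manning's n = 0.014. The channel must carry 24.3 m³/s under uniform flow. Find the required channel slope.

For a circular section of diameter D = 2.54 m at depth y = 1.56 m, the central angle is θ = 2 arccos(1 − 2y/D) = 3.602 rad. Then A = (D²/8)(θ − sin θ) = 3.264 m² and P = Dθ/2 = 4.575 m.
Hydraulic radius R = A/P = 3.264/4.575 = 0.7134 m.
From Manning's equation, S = [nQ / (1 A R^(2/3))]² = [0.014 × 24.3 / (1 × 3.264 × 0.7134^(2/3))]² = 0.017.

S = 0.017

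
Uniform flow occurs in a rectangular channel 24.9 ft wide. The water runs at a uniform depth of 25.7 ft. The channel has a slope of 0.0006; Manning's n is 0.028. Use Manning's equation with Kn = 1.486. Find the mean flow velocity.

V = 5.37 ft/s

Flow area A = b·y = 24.9 × 25.7 = 639.9 ft². Wetted perimeter P = b + 2y = 24.9 + 2×25.7 = 76.3 ft.
Hydraulic radius R = A/P = 639.9/76.3 = 8.387 ft.
From Manning's equation, V = (1.486/n) R^(2/3) S^(1/2) = (1.486/0.028) × 8.387^(2/3) × 0.0006^(1/2) = 5.37 ft/s.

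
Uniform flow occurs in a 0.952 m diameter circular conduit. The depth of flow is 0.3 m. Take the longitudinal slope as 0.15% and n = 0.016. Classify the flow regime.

For a circular section of diameter D = 0.952 m at depth y = 0.3 m, the central angle is θ = 2 arccos(1 − 2y/D) = 2.384 rad. Then A = (D²/8)(θ − sin θ) = 0.1923 m² and P = Dθ/2 = 1.135 m.
Hydraulic radius R = A/P = 0.1923/1.135 = 0.1694 m.
V = (1/n) R^(2/3) √S = (1/0.016) × 0.1694^(2/3) × √0.0015 = 0.7411 m/s. Hydraulic depth D_h = A/T = 0.1923/0.8845 = 0.2173 m.
Froude number Fr = V/√(g·D_h) = 0.7411/√(9.81×0.2173) = 0.508, which is less than 1, so the flow is subcritical.

subcritical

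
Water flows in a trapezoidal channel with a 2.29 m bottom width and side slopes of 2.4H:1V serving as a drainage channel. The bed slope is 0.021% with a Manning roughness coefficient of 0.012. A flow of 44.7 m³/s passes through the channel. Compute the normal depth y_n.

Manning's equation rearranged: A R^(2/3) = nQ / (1·√S) = 0.012 × 44.7 / (√0.00021) = 37.02.
Try y = 3.39 m: A R^(2/3) = 51.8 — high.
Try y = 2.15 m: A R^(2/3) = 17.98 — low.
Try y = 2.94 m: A R^(2/3) = 37.01 — matches.

y_n = 2.94 m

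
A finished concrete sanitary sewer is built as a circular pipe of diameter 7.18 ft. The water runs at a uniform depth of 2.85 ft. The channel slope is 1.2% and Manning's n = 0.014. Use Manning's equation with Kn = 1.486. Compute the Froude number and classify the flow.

For a circular section of diameter D = 7.18 ft at depth y = 2.85 ft, the central angle is θ = 2 arccos(1 − 2y/D) = 2.726 rad. Then A = (D²/8)(θ − sin θ) = 14.97 ft² and P = Dθ/2 = 9.788 ft.
Hydraulic radius R = A/P = 14.97/9.788 = 1.529 ft.
V = (1.486/n) R^(2/3) √S = (1.486/0.014) × 1.529^(2/3) × √0.012 = 15.43 ft/s. Hydraulic depth D_h = A/T = 14.97/7.026 = 2.131 ft.
Froude number Fr = V/√(g·D_h) = 15.43/√(32.2×2.131) = 1.86, which is greater than 1, so the flow is supercritical.

supercritical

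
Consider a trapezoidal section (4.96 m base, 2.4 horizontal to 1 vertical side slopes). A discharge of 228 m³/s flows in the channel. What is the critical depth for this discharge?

At critical depth, Q² T / (g A³) = 1, i.e. A³/T = Q²/g = 228²/9.81 = 5299.
At y = 4.29 m: A³/T = 10970 — over.
At y = 2.97 m: A³/T = 2408 — short.
At y = 3.6 m: A³/T = 5277 — close enough.

y_c = 3.6 m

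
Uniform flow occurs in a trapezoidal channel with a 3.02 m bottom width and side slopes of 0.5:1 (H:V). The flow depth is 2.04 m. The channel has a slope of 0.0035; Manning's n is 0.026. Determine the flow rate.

Q = 19.8 m³/s

With bottom width b = 3.02 m and side slope z = 0.5: A = (b + zy)y = (3.02 + 0.5×2.04)×2.04 = 8.242 m²; P = b + 2y√(1+z²) = 3.02 + 2×2.04×1.118 = 7.582 m.
Hydraulic radius R = A/P = 8.242/7.582 = 1.087 m.
Manning's equation: Q = (1/n) A R^(2/3) S^(1/2) = (1/0.026) × 8.242 × 1.087^(2/3) × 0.0035^(1/2) = 19.8 m³/s.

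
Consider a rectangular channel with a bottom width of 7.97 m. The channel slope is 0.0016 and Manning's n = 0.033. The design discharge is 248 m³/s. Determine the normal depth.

Manning's equation rearranged: A R^(2/3) = nQ / (1·√S) = 0.033 × 248 / (√0.0016) = 204.6.
Try y = 13.6 m: A R^(2/3) = 229.6 — high.
Try y = 10.6 m: A R^(2/3) = 171.7 — low.
Try y = 12.3 m: A R^(2/3) = 204.4 — matches.

y_n = 12.3 m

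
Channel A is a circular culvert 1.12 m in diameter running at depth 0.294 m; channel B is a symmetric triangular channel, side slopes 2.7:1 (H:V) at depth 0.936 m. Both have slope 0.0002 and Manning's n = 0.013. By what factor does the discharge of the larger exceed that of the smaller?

21.5

Channel A: For a circular section of diameter D = 1.12 m at depth y = 0.294 m, the central angle is θ = 2 arccos(1 − 2y/D) = 2.152 rad. Then A = (D²/8)(θ − sin θ) = 0.2063 m² and P = Dθ/2 = 1.205 m. Hydraulic radius R = A/P = 0.2063/1.205 = 0.1712 m. Q_A = (1/0.013)·0.2063·0.1712^(2/3)·√0.0002 = 0.0692 m³/s.
Channel B: For a triangular section with side slope z = 2.7: A = zy² = 2.7×0.936² = 2.365 m²; P = 2y√(1+z²) = 2×0.936×2.879 = 5.39 m. Hydraulic radius R = A/P = 2.365/5.39 = 0.4389 m. Q_B = (1/0.013)·2.365·0.4389^(2/3)·√0.0002 = 1.486 m³/s.
The larger discharge is 1.486 m³/s and the smaller is 0.0692 m³/s; the ratio is 21.5.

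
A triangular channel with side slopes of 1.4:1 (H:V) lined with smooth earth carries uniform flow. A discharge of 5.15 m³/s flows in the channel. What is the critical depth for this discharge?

At critical depth, Q² T / (g A³) = 1, i.e. A³/T = Q²/g = 5.15²/9.81 = 2.704.
Try y = 1.5 m: A³/T = 7.442 — over.
Try y = 0.911 m: A³/T = 0.6149 — short.
Try y = 1.23 m: A³/T = 2.759 — matches.

y_c = 1.23 m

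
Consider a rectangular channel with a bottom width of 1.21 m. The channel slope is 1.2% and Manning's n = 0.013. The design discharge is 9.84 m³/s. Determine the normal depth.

Manning's equation rearranged: A R^(2/3) = nQ / (1·√S) = 0.013 × 9.84 / (√0.012) = 1.168.
Trying y = 2.12 m: A R^(2/3) = 1.552 — over.
Trying y = 1.27 m: A R^(2/3) = 0.8478 — short.
Trying y = 1.66 m: A R^(2/3) = 1.168 — matches.

y_n = 1.66 m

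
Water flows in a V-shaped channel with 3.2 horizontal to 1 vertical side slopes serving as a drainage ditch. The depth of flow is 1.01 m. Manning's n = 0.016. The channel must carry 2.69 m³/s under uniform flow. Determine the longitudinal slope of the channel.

For a triangular section with side slope z = 3.2: A = zy² = 3.2×1.01² = 3.264 m²; P = 2y√(1+z²) = 2×1.01×3.353 = 6.772 m.
Hydraulic radius R = A/P = 3.264/6.772 = 0.482 m.
From Manning's equation, S = [nQ / (1 A R^(2/3))]² = [0.016 × 2.69 / (1 × 3.264 × 0.482^(2/3))]² = 0.00046.

S = 0.00046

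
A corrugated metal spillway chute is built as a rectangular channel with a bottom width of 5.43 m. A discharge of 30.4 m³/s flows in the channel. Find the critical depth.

For a rectangular channel, critical depth y_c = (q²/g)^(1/3) where q = Q/b = 30.4/5.43 = 5.599 m²/s.
So y_c = (5.599²/9.81)^(1/3) = 1.47 m.

y_c = 1.47 m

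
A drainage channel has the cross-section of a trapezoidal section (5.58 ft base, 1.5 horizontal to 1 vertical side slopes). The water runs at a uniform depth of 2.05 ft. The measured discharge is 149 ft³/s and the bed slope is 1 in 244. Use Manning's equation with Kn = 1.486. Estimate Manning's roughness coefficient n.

n = 0.014

With bottom width b = 5.58 ft and side slope z = 1.5: A = (b + zy)y = (5.58 + 1.5×2.05)×2.05 = 17.74 ft²; P = b + 2y√(1+z²) = 5.58 + 2×2.05×1.803 = 12.97 ft.
Hydraulic radius R = A/P = 17.74/12.97 = 1.368 ft.
Rearranging Manning's equation: n = (1.486/Q) A R^(2/3) S^(1/2) = (1.486/149) × 17.74 × 1.368^(2/3) × √0.004098 = 0.014.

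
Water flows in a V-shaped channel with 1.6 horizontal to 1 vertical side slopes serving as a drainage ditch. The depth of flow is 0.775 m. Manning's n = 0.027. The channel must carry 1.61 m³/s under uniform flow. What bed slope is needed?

For a triangular section with side slope z = 1.6: A = zy² = 1.6×0.775² = 0.961 m²; P = 2y√(1+z²) = 2×0.775×1.887 = 2.925 m.
Hydraulic radius R = A/P = 0.961/2.925 = 0.3286 m.
From Manning's equation, S = [nQ / (1 A R^(2/3))]² = [0.027 × 1.61 / (1 × 0.961 × 0.3286^(2/3))]² = 0.00902.

S = 0.00902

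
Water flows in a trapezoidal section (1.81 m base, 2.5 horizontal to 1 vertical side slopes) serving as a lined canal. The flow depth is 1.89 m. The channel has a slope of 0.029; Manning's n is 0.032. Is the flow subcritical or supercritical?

supercritical

With bottom width b = 1.81 m and side slope z = 2.5: A = (b + zy)y = (1.81 + 2.5×1.89)×1.89 = 12.35 m²; P = b + 2y√(1+z²) = 1.81 + 2×1.89×2.693 = 11.99 m.
Hydraulic radius R = A/P = 12.35/11.99 = 1.03 m.
V = (1/n) R^(2/3) √S = (1/0.032) × 1.03^(2/3) × √0.029 = 5.429 m/s. Hydraulic depth D_h = A/T = 12.35/11.26 = 1.097 m.
Froude number Fr = V/√(g·D_h) = 5.429/√(9.81×1.097) = 1.65, which is greater than 1, so the flow is supercritical.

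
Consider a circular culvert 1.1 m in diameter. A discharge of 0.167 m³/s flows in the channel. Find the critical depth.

At critical depth, Q² T / (g A³) = 1, i.e. A³/T = Q²/g = 0.167²/9.81 = 0.002843.
Trying y = 0.187 m: A³/T = 0.001488 — short.
Trying y = 0.282 m: A³/T = 0.007425 — over.
Trying y = 0.221 m: A³/T = 0.002865 — ≈ 0.002843.

y_c = 0.221 m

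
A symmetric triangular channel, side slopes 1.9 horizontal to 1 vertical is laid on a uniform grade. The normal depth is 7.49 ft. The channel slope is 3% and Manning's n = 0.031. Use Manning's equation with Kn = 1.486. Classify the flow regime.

For a triangular section with side slope z = 1.9: A = zy² = 1.9×7.49² = 106.6 ft²; P = 2y√(1+z²) = 2×7.49×2.147 = 32.16 ft.
Hydraulic radius R = A/P = 106.6/32.16 = 3.314 ft.
V = (1.486/n) R^(2/3) √S = (1.486/0.031) × 3.314^(2/3) × √0.03 = 18.46 ft/s. Hydraulic depth D_h = A/T = 106.6/28.46 = 3.745 ft.
Froude number Fr = V/√(g·D_h) = 18.46/√(32.2×3.745) = 1.68, which is greater than 1, so the flow is supercritical.

supercritical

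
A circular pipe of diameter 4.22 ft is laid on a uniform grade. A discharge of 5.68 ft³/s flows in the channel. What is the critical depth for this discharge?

y_c = 0.68 ft

At critical depth, Q² T / (g A³) = 1, i.e. A³/T = Q²/g = 5.68²/32.2 = 1.002.
Trying y = 0.54 ft: A³/T = 0.4038 — too small.
Trying y = 0.78 ft: A³/T = 1.717 — too large.
Trying y = 0.68 ft: A³/T = 1.002 — close enough.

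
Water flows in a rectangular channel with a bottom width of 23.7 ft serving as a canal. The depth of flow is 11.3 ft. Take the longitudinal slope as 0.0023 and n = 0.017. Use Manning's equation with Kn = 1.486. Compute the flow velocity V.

V = 13.5 ft/s

Flow area A = b·y = 23.7 × 11.3 = 267.8 ft². Wetted perimeter P = b + 2y = 23.7 + 2×11.3 = 46.3 ft.
Hydraulic radius R = A/P = 267.8/46.3 = 5.784 ft.
From Manning's equation, V = (1.486/n) R^(2/3) S^(1/2) = (1.486/0.017) × 5.784^(2/3) × 0.0023^(1/2) = 13.5 ft/s.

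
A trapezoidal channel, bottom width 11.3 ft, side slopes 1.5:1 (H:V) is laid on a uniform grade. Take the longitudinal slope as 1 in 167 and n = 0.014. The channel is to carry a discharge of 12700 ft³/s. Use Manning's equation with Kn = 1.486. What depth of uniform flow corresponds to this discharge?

Manning's equation rearranged: A R^(2/3) = nQ / (1.486·√S) = 0.014 × 12700 / (1.486 × √0.005988) = 1546.
Try y = 14.9 ft: A R^(2/3) = 1957 — too large.
Try y = 13.4 ft: A R^(2/3) = 1548 — ≈ 1546.

y_n = 13.4 ft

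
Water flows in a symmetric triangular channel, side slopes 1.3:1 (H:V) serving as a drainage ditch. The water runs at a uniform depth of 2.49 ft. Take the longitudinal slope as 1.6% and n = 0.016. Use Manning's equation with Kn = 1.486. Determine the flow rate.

Q = 93.9 ft³/s

For a triangular section with side slope z = 1.3: A = zy² = 1.3×2.49² = 8.06 ft²; P = 2y√(1+z²) = 2×2.49×1.64 = 8.168 ft.
Hydraulic radius R = A/P = 8.06/8.168 = 0.9868 ft.
Manning's equation: Q = (1.486/n) A R^(2/3) S^(1/2) = (1.486/0.016) × 8.06 × 0.9868^(2/3) × 0.016^(1/2) = 93.9 ft³/s.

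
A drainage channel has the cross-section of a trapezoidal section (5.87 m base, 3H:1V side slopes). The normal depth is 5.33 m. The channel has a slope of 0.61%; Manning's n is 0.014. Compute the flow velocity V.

With bottom width b = 5.87 m and side slope z = 3: A = (b + zy)y = (5.87 + 3×5.33)×5.33 = 116.5 m²; P = b + 2y√(1+z²) = 5.87 + 2×5.33×3.162 = 39.58 m.
Hydraulic radius R = A/P = 116.5/39.58 = 2.944 m.
From Manning's equation, V = (1/n) R^(2/3) S^(1/2) = (1/0.014) × 2.944^(2/3) × 0.0061^(1/2) = 11.5 m/s.

V = 11.5 m/s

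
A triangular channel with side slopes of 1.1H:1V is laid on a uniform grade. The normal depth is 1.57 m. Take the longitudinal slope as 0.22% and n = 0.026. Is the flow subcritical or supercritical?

subcritical

For a triangular section with side slope z = 1.1: A = zy² = 1.1×1.57² = 2.711 m²; P = 2y√(1+z²) = 2×1.57×1.487 = 4.668 m.
Hydraulic radius R = A/P = 2.711/4.668 = 0.5809 m.
V = (1/n) R^(2/3) √S = (1/0.026) × 0.5809^(2/3) × √0.0022 = 1.256 m/s. Hydraulic depth D_h = A/T = 2.711/3.454 = 0.785 m.
Froude number Fr = V/√(g·D_h) = 1.256/√(9.81×0.785) = 0.453, which is less than 1, so the flow is subcritical.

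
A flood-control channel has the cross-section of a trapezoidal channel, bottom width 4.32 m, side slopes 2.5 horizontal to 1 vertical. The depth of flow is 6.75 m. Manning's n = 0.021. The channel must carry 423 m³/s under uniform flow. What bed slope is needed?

S = 0.000721

With bottom width b = 4.32 m and side slope z = 2.5: A = (b + zy)y = (4.32 + 2.5×6.75)×6.75 = 143.1 m²; P = b + 2y√(1+z²) = 4.32 + 2×6.75×2.693 = 40.67 m.
Hydraulic radius R = A/P = 143.1/40.67 = 3.518 m.
From Manning's equation, S = [nQ / (1 A R^(2/3))]² = [0.021 × 423 / (1 × 143.1 × 3.518^(2/3))]² = 0.000721.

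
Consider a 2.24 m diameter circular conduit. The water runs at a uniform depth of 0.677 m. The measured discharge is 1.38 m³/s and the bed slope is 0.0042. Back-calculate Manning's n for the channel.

n = 0.025

For a circular section of diameter D = 2.24 m at depth y = 0.677 m, the central angle is θ = 2 arccos(1 − 2y/D) = 2.328 rad. Then A = (D²/8)(θ − sin θ) = 1.005 m² and P = Dθ/2 = 2.608 m.
Hydraulic radius R = A/P = 1.005/2.608 = 0.3852 m.
Rearranging Manning's equation: n = (1/Q) A R^(2/3) S^(1/2) = (1/1.38) × 1.005 × 0.3852^(2/3) × √0.0042 = 0.025.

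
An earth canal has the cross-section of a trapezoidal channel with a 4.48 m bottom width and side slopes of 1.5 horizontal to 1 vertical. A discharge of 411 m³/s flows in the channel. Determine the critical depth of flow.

y_c = 5.57 m

At critical depth, Q² T / (g A³) = 1, i.e. A³/T = Q²/g = 411²/9.81 = 17220.
Try y = 6.17 m: A³/T = 26470 — over.
Try y = 5.57 m: A³/T = 17240 — ≈ 17220.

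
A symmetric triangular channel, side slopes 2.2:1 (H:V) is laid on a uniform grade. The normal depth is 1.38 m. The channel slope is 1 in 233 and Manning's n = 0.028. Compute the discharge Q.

For a triangular section with side slope z = 2.2: A = zy² = 2.2×1.38² = 4.19 m²; P = 2y√(1+z²) = 2×1.38×2.417 = 6.67 m.
Hydraulic radius R = A/P = 4.19/6.67 = 0.6282 m.
Manning's equation: Q = (1/n) A R^(2/3) S^(1/2) = (1/0.028) × 4.19 × 0.6282^(2/3) × 0.004292^(1/2) = 7.19 m³/s.

Q = 7.19 m³/s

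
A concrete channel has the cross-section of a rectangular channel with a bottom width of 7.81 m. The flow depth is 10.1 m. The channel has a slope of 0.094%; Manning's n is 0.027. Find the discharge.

Flow area A = b·y = 7.81 × 10.1 = 78.88 m². Wetted perimeter P = b + 2y = 7.81 + 2×10.1 = 28.01 m.
Hydraulic radius R = A/P = 78.88/28.01 = 2.816 m.
Manning's equation: Q = (1/n) A R^(2/3) S^(1/2) = (1/0.027) × 78.88 × 2.816^(2/3) × 0.00094^(1/2) = 179 m³/s.

Q = 179 m³/s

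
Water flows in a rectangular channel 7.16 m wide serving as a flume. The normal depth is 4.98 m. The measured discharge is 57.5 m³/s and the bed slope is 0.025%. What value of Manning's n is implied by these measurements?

Flow area A = b·y = 7.16 × 4.98 = 35.66 m². Wetted perimeter P = b + 2y = 7.16 + 2×4.98 = 17.12 m.
Hydraulic radius R = A/P = 35.66/17.12 = 2.083 m.
Rearranging Manning's equation: n = (1/Q) A R^(2/3) S^(1/2) = (1/57.5) × 35.66 × 2.083^(2/3) × √0.00025 = 0.016.

n = 0.016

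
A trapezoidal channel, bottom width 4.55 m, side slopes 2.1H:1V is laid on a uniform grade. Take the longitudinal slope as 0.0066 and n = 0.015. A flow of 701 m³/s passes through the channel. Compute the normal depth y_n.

y_n = 4.74 m

Manning's equation rearranged: A R^(2/3) = nQ / (1·√S) = 0.015 × 701 / (√0.0066) = 129.4.
Try y = 4.08 m: A R^(2/3) = 92.57 — short.
Try y = 5.59 m: A R^(2/3) = 188.6 — over.
Try y = 4.74 m: A R^(2/3) = 129.5 — matches.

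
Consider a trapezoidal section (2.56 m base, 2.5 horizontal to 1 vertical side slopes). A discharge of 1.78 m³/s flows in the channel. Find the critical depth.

At critical depth, Q² T / (g A³) = 1, i.e. A³/T = Q²/g = 1.78²/9.81 = 0.323.
Try y = 0.391 m: A³/T = 0.5861 — high.
Try y = 0.287 m: A³/T = 0.2083 — low.
Try y = 0.328 m: A³/T = 0.3244 — ≈ 0.323.

y_c = 0.328 m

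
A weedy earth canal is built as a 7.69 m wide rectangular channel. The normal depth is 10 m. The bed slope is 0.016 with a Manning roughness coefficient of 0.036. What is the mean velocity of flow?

V = 6.94 m/s

Flow area A = b·y = 7.69 × 10 = 76.9 m². Wetted perimeter P = b + 2y = 7.69 + 2×10 = 27.69 m.
Hydraulic radius R = A/P = 76.9/27.69 = 2.777 m.
From Manning's equation, V = (1/n) R^(2/3) S^(1/2) = (1/0.036) × 2.777^(2/3) × 0.016^(1/2) = 6.94 m/s.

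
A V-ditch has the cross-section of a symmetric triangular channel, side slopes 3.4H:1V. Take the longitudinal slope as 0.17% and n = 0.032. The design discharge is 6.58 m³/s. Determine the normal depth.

y_n = 1.4 m

Manning's equation rearranged: A R^(2/3) = nQ / (1·√S) = 0.032 × 6.58 / (√0.0017) = 5.107.
Try y = 1.73 m: A R^(2/3) = 8.986 — high.
Try y = 1.4 m: A R^(2/3) = 5.11 — ≈ 5.107.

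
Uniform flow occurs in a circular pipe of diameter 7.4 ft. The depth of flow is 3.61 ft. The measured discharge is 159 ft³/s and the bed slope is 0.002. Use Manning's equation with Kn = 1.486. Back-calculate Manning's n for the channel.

For a circular section of diameter D = 7.4 ft at depth y = 3.61 ft, the central angle is θ = 2 arccos(1 − 2y/D) = 3.093 rad. Then A = (D²/8)(θ − sin θ) = 20.84 ft² and P = Dθ/2 = 11.44 ft.
Hydraulic radius R = A/P = 20.84/11.44 = 1.821 ft.
Rearranging Manning's equation: n = (1.486/Q) A R^(2/3) S^(1/2) = (1.486/159) × 20.84 × 1.821^(2/3) × √0.002 = 0.013.

n = 0.013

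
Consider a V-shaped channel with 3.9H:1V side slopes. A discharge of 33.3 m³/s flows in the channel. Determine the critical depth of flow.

At critical depth, Q² T / (g A³) = 1, i.e. A³/T = Q²/g = 33.3²/9.81 = 113.
At y = 1.86 m: A³/T = 169.3 — over.
At y = 1.72 m: A³/T = 114.5 — matches.

y_c = 1.72 m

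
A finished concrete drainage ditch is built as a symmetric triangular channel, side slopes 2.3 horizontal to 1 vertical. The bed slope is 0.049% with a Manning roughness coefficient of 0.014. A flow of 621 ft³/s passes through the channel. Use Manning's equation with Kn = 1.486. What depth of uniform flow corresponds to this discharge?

y_n = 7.2 ft

Manning's equation rearranged: A R^(2/3) = nQ / (1.486·√S) = 0.014 × 621 / (1.486 × √0.00049) = 264.3.
At y = 5.2 ft: A R^(2/3) = 111 — low.
At y = 8.18 ft: A R^(2/3) = 371.5 — high.
At y = 7.2 ft: A R^(2/3) = 264.4 — ≈ 264.3.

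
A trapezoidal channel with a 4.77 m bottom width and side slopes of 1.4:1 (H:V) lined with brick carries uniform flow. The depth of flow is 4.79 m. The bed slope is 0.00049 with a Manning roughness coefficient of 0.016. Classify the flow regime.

With bottom width b = 4.77 m and side slope z = 1.4: A = (b + zy)y = (4.77 + 1.4×4.79)×4.79 = 54.97 m²; P = b + 2y√(1+z²) = 4.77 + 2×4.79×1.72 = 21.25 m.
Hydraulic radius R = A/P = 54.97/21.25 = 2.587 m.
V = (1/n) R^(2/3) √S = (1/0.016) × 2.587^(2/3) × √0.00049 = 2.607 m/s. Hydraulic depth D_h = A/T = 54.97/18.18 = 3.023 m.
Froude number Fr = V/√(g·D_h) = 2.607/√(9.81×3.023) = 0.479, which is less than 1, so the flow is subcritical.

subcritical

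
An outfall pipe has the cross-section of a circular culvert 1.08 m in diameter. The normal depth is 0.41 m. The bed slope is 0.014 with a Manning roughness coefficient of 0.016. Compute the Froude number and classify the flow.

supercritical

For a circular section of diameter D = 1.08 m at depth y = 0.41 m, the central angle is θ = 2 arccos(1 − 2y/D) = 2.655 rad. Then A = (D²/8)(θ − sin θ) = 0.319 m² and P = Dθ/2 = 1.434 m.
Hydraulic radius R = A/P = 0.319/1.434 = 0.2225 m.
V = (1/n) R^(2/3) √S = (1/0.016) × 0.2225^(2/3) × √0.014 = 2.715 m/s. Hydraulic depth D_h = A/T = 0.319/1.048 = 0.3043 m.
Froude number Fr = V/√(g·D_h) = 2.715/√(9.81×0.3043) = 1.57, which is greater than 1, so the flow is supercritical.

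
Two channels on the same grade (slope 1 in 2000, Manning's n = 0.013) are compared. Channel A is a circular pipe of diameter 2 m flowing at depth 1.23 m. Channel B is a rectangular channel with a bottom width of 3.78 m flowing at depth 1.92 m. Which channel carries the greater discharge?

Channel A: For a circular section of diameter D = 2 m at depth y = 1.23 m, the central angle is θ = 2 arccos(1 − 2y/D) = 3.606 rad. Then A = (D²/8)(θ − sin θ) = 2.027 m² and P = Dθ/2 = 3.606 m. Hydraulic radius R = A/P = 2.027/3.606 = 0.5621 m. Q_A = (1/0.013)·2.027·0.5621^(2/3)·√0.0005 = 2.374 m³/s.
Channel B: Flow area A = b·y = 3.78 × 1.92 = 7.258 m². Wetted perimeter P = b + 2y = 3.78 + 2×1.92 = 7.62 m. Hydraulic radius R = A/P = 7.258/7.62 = 0.9524 m. Q_B = (1/0.013)·7.258·0.9524^(2/3)·√0.0005 = 12.08 m³/s.
Q_A = 2.374 m³/s vs Q_B = 12.08 m³/s, so channel B carries more.

channel B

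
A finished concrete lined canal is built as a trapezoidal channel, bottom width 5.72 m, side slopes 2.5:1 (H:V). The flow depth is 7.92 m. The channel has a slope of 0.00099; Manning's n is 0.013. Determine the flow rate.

With bottom width b = 5.72 m and side slope z = 2.5: A = (b + zy)y = (5.72 + 2.5×7.92)×7.92 = 202.1 m²; P = b + 2y√(1+z²) = 5.72 + 2×7.92×2.693 = 48.37 m.
Hydraulic radius R = A/P = 202.1/48.37 = 4.179 m.
Manning's equation: Q = (1/n) A R^(2/3) S^(1/2) = (1/0.013) × 202.1 × 4.179^(2/3) × 0.00099^(1/2) = 1270 m³/s.

Q = 1270 m³/s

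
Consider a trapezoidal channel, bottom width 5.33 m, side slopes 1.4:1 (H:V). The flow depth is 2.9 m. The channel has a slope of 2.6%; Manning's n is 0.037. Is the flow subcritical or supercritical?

supercritical

With bottom width b = 5.33 m and side slope z = 1.4: A = (b + zy)y = (5.33 + 1.4×2.9)×2.9 = 27.23 m²; P = b + 2y√(1+z²) = 5.33 + 2×2.9×1.72 = 15.31 m.
Hydraulic radius R = A/P = 27.23/15.31 = 1.779 m.
V = (1/n) R^(2/3) √S = (1/0.037) × 1.779^(2/3) × √0.026 = 6.398 m/s. Hydraulic depth D_h = A/T = 27.23/13.45 = 2.025 m.
Froude number Fr = V/√(g·D_h) = 6.398/√(9.81×2.025) = 1.44, which is greater than 1, so the flow is supercritical.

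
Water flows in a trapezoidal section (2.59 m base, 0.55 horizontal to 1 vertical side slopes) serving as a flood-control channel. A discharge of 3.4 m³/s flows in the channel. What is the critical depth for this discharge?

y_c = 0.538 m

At critical depth, Q² T / (g A³) = 1, i.e. A³/T = Q²/g = 3.4²/9.81 = 1.178.
Trying y = 0.605 m: A³/T = 1.698 — too large.
Trying y = 0.538 m: A³/T = 1.176 — ≈ 1.178.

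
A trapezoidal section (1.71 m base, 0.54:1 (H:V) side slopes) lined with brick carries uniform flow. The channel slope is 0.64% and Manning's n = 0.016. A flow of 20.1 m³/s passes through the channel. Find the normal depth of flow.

Manning's equation rearranged: A R^(2/3) = nQ / (1·√S) = 0.016 × 20.1 / (√0.0064) = 4.02.
Trying y = 2.02 m: A R^(2/3) = 5.265 — over.
Trying y = 1.27 m: A R^(2/3) = 2.311 — short.
Trying y = 1.74 m: A R^(2/3) = 4.019 — ≈ 4.02.

y_n = 1.74 m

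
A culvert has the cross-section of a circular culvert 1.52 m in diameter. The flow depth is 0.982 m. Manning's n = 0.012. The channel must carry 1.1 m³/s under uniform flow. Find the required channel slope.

S = 0.000342

For a circular section of diameter D = 1.52 m at depth y = 0.982 m, the central angle is θ = 2 arccos(1 − 2y/D) = 3.734 rad. Then A = (D²/8)(θ − sin θ) = 1.24 m² and P = Dθ/2 = 2.838 m.
Hydraulic radius R = A/P = 1.24/2.838 = 0.4369 m.
From Manning's equation, S = [nQ / (1 A R^(2/3))]² = [0.012 × 1.1 / (1 × 1.24 × 0.4369^(2/3))]² = 0.000342.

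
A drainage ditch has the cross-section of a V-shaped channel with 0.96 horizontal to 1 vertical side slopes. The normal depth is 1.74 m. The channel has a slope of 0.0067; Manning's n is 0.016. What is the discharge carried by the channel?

Q = 10.6 m³/s

For a triangular section with side slope z = 0.96: A = zy² = 0.96×1.74² = 2.906 m²; P = 2y√(1+z²) = 2×1.74×1.386 = 4.824 m.
Hydraulic radius R = A/P = 2.906/4.824 = 0.6025 m.
Manning's equation: Q = (1/n) A R^(2/3) S^(1/2) = (1/0.016) × 2.906 × 0.6025^(2/3) × 0.0067^(1/2) = 10.6 m³/s.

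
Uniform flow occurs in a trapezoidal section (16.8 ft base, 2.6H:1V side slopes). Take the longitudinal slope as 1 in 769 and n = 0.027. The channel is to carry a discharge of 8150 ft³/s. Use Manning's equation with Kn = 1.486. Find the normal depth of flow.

Manning's equation rearranged: A R^(2/3) = nQ / (1.486·√S) = 0.027 × 8150 / (1.486 × √0.0013) = 4106.
At y = 18.2 ft: A R^(2/3) = 5371 — too large.
At y = 16.2 ft: A R^(2/3) = 4104 — close enough.

y_n = 16.2 ft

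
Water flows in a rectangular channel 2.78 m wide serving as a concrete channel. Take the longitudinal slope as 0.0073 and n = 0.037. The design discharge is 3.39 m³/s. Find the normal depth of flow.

y_n = 0.821 m

Manning's equation rearranged: A R^(2/3) = nQ / (1·√S) = 0.037 × 3.39 / (√0.0073) = 1.468.
Trying y = 0.984 m: A R^(2/3) = 1.894 — high.
Trying y = 0.57 m: A R^(2/3) = 0.8663 — low.
Trying y = 0.821 m: A R^(2/3) = 1.469 — ≈ 1.468.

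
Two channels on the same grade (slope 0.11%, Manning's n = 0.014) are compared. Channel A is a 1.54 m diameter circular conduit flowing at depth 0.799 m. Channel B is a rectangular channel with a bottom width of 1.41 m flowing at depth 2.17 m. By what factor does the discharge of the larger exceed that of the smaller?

3.83

Channel A: For a circular section of diameter D = 1.54 m at depth y = 0.799 m, the central angle is θ = 2 arccos(1 − 2y/D) = 3.217 rad. Then A = (D²/8)(θ − sin θ) = 0.976 m² and P = Dθ/2 = 2.477 m. Hydraulic radius R = A/P = 0.976/2.477 = 0.394 m. Q_A = (1/0.014)·0.976·0.394^(2/3)·√0.0011 = 1.243 m³/s.
Channel B: Flow area A = b·y = 1.41 × 2.17 = 3.06 m². Wetted perimeter P = b + 2y = 1.41 + 2×2.17 = 5.75 m. Hydraulic radius R = A/P = 3.06/5.75 = 0.5321 m. Q_B = (1/0.014)·3.06·0.5321^(2/3)·√0.0011 = 4.76 m³/s.
The larger discharge is 4.76 m³/s and the smaller is 1.243 m³/s; the ratio is 3.83.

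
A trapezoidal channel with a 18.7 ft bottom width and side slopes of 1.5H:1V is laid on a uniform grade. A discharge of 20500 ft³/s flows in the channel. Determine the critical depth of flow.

y_c = 20.5 ft

At critical depth, Q² T / (g A³) = 1, i.e. A³/T = Q²/g = 20500²/32.2 = 13050000.
Try y = 17.8 ft: A³/T = 7320000 — low.
Try y = 25.6 ft: A³/T = 32710000 — high.
Try y = 20.5 ft: A³/T = 12990000 — close enough.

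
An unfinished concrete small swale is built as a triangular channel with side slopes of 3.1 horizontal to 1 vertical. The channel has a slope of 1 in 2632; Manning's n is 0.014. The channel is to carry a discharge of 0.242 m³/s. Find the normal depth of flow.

Manning's equation rearranged: A R^(2/3) = nQ / (1·√S) = 0.014 × 0.242 / (√0.0003799) = 0.1738.
At y = 0.519 m: A R^(2/3) = 0.3287 — over.
At y = 0.368 m: A R^(2/3) = 0.1314 — short.
At y = 0.409 m: A R^(2/3) = 0.1742 — matches.

y_n = 0.409 m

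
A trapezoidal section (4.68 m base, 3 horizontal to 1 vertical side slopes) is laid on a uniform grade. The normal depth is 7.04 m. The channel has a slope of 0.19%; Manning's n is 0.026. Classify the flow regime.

With bottom width b = 4.68 m and side slope z = 3: A = (b + zy)y = (4.68 + 3×7.04)×7.04 = 181.6 m²; P = b + 2y√(1+z²) = 4.68 + 2×7.04×3.162 = 49.2 m.
Hydraulic radius R = A/P = 181.6/49.2 = 3.691 m.
V = (1/n) R^(2/3) √S = (1/0.026) × 3.691^(2/3) × √0.0019 = 4.004 m/s. Hydraulic depth D_h = A/T = 181.6/46.92 = 3.871 m.
Froude number Fr = V/√(g·D_h) = 4.004/√(9.81×3.871) = 0.65, which is less than 1, so the flow is subcritical.

subcritical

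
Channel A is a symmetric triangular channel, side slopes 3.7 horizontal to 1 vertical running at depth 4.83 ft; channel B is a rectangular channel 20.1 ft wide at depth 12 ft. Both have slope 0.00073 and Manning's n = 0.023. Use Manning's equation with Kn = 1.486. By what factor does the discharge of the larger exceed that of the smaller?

4.93

Channel A: For a triangular section with side slope z = 3.7: A = zy² = 3.7×4.83² = 86.32 ft²; P = 2y√(1+z²) = 2×4.83×3.833 = 37.02 ft. Hydraulic radius R = A/P = 86.32/37.02 = 2.331 ft. Q_A = (1.486/0.023)·86.32·2.331^(2/3)·√0.00073 = 264.9 ft³/s.
Channel B: Flow area A = b·y = 20.1 × 12 = 241.2 ft². Wetted perimeter P = b + 2y = 20.1 + 2×12 = 44.1 ft. Hydraulic radius R = A/P = 241.2/44.1 = 5.469 ft. Q_B = (1.486/0.023)·241.2·5.469^(2/3)·√0.00073 = 1307 ft³/s.
The larger discharge is 1307 ft³/s and the smaller is 264.9 ft³/s; the ratio is 4.93.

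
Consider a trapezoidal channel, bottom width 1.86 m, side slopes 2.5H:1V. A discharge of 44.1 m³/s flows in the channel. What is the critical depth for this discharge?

At critical depth, Q² T / (g A³) = 1, i.e. A³/T = Q²/g = 44.1²/9.81 = 198.2.
Trying y = 1.49 m: A³/T = 61.9 — short.
Trying y = 2.32 m: A³/T = 417 — over.
Trying y = 1.96 m: A³/T = 199.5 — close enough.

y_c = 1.96 m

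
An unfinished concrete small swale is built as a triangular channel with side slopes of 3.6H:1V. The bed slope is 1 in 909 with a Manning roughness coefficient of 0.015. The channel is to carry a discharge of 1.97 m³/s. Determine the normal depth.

y_n = 0.711 m

Manning's equation rearranged: A R^(2/3) = nQ / (1·√S) = 0.015 × 1.97 / (√0.0011) = 0.8909.
Trying y = 0.536 m: A R^(2/3) = 0.4194 — too small.
Trying y = 0.888 m: A R^(2/3) = 1.612 — too large.
Trying y = 0.711 m: A R^(2/3) = 0.8909 — close enough.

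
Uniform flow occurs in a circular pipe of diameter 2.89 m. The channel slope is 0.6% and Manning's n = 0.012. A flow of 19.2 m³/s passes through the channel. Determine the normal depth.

Manning's equation rearranged: A R^(2/3) = nQ / (1·√S) = 0.012 × 19.2 / (√0.006) = 2.974.
At y = 1.93 m: A R^(2/3) = 4.15 — too large.
At y = 1.32 m: A R^(2/3) = 2.258 — too small.
At y = 1.55 m: A R^(2/3) = 2.969 — matches.

y_n = 1.55 m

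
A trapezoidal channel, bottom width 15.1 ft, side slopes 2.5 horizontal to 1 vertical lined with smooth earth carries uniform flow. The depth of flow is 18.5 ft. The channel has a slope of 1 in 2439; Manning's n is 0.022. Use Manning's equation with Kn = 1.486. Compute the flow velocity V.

With bottom width b = 15.1 ft and side slope z = 2.5: A = (b + zy)y = (15.1 + 2.5×18.5)×18.5 = 1135 ft²; P = b + 2y√(1+z²) = 15.1 + 2×18.5×2.693 = 114.7 ft.
Hydraulic radius R = A/P = 1135/114.7 = 9.893 ft.
From Manning's equation, V = (1.486/n) R^(2/3) S^(1/2) = (1.486/0.022) × 9.893^(2/3) × 0.00041^(1/2) = 6.3 ft/s.

V = 6.3 ft/s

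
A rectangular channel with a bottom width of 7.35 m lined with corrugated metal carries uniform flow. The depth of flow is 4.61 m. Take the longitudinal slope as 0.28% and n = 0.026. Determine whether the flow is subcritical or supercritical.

subcritical

Flow area A = b·y = 7.35 × 4.61 = 33.88 m². Wetted perimeter P = b + 2y = 7.35 + 2×4.61 = 16.57 m.
Hydraulic radius R = A/P = 33.88/16.57 = 2.045 m.
V = (1/n) R^(2/3) √S = (1/0.026) × 2.045^(2/3) × √0.0028 = 3.279 m/s. Hydraulic depth D_h = A/T = 33.88/7.35 = 4.61 m.
Froude number Fr = V/√(g·D_h) = 3.279/√(9.81×4.61) = 0.488, which is less than 1, so the flow is subcritical.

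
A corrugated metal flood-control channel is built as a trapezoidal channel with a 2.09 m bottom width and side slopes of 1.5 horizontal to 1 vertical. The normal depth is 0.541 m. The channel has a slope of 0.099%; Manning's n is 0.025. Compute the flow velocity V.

V = 0.67 m/s

With bottom width b = 2.09 m and side slope z = 1.5: A = (b + zy)y = (2.09 + 1.5×0.541)×0.541 = 1.57 m²; P = b + 2y√(1+z²) = 2.09 + 2×0.541×1.803 = 4.041 m.
Hydraulic radius R = A/P = 1.57/4.041 = 0.3885 m.
From Manning's equation, V = (1/n) R^(2/3) S^(1/2) = (1/0.025) × 0.3885^(2/3) × 0.00099^(1/2) = 0.67 m/s.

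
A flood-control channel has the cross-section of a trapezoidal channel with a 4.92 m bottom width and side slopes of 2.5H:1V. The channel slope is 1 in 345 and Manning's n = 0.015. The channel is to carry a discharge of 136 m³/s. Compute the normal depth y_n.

y_n = 2.53 m

Manning's equation rearranged: A R^(2/3) = nQ / (1·√S) = 0.015 × 136 / (√0.002899) = 37.89.
Trying y = 2.06 m: A R^(2/3) = 24.65 — too small.
Trying y = 3.19 m: A R^(2/3) = 62.25 — too large.
Trying y = 2.53 m: A R^(2/3) = 37.84 — ≈ 37.89.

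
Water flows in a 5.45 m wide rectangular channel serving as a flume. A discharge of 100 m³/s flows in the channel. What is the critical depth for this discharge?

For a rectangular channel, critical depth y_c = (q²/g)^(1/3) where q = Q/b = 100/5.45 = 18.35 m²/s.
So y_c = (18.35²/9.81)^(1/3) = 3.25 m.

y_c = 3.25 m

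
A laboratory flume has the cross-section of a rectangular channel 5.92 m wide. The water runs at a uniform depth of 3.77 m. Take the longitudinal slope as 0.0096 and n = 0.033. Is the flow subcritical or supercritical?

subcritical

Flow area A = b·y = 5.92 × 3.77 = 22.32 m². Wetted perimeter P = b + 2y = 5.92 + 2×3.77 = 13.46 m.
Hydraulic radius R = A/P = 22.32/13.46 = 1.658 m.
V = (1/n) R^(2/3) √S = (1/0.033) × 1.658^(2/3) × √0.0096 = 4.159 m/s. Hydraulic depth D_h = A/T = 22.32/5.92 = 3.77 m.
Froude number Fr = V/√(g·D_h) = 4.159/√(9.81×3.77) = 0.684, which is less than 1, so the flow is subcritical.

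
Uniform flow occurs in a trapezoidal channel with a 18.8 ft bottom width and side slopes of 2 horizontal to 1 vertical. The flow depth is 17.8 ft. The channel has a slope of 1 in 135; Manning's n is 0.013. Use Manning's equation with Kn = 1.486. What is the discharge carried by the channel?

With bottom width b = 18.8 ft and side slope z = 2: A = (b + zy)y = (18.8 + 2×17.8)×17.8 = 968.3 ft²; P = b + 2y√(1+z²) = 18.8 + 2×17.8×2.236 = 98.4 ft.
Hydraulic radius R = A/P = 968.3/98.4 = 9.84 ft.
Manning's equation: Q = (1.486/n) A R^(2/3) S^(1/2) = (1.486/0.013) × 968.3 × 9.84^(2/3) × 0.007407^(1/2) = 43700 ft³/s.

Q = 43700 ft³/s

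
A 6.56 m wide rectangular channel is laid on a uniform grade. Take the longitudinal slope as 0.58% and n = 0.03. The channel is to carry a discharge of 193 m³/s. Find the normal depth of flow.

Manning's equation rearranged: A R^(2/3) = nQ / (1·√S) = 0.03 × 193 / (√0.0058) = 76.03.
Try y = 5.24 m: A R^(2/3) = 54.88 — too small.
Try y = 8.6 m: A R^(2/3) = 100.4 — too large.
Try y = 6.82 m: A R^(2/3) = 76.02 — matches.

y_n = 6.82 m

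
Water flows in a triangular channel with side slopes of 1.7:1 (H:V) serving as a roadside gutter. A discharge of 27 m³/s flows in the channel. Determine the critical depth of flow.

y_c = 2.2 m

At critical depth, Q² T / (g A³) = 1, i.e. A³/T = Q²/g = 27²/9.81 = 74.31.
Trying y = 1.62 m: A³/T = 16.12 — too small.
Trying y = 2.76 m: A³/T = 231.4 — too large.
Trying y = 2.2 m: A³/T = 74.47 — close enough.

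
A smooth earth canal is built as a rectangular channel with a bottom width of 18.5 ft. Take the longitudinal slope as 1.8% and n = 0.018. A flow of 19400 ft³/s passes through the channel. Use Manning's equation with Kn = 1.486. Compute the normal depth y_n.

y_n = 26.3 ft

Manning's equation rearranged: A R^(2/3) = nQ / (1.486·√S) = 0.018 × 19400 / (1.486 × √0.018) = 1752.
At y = 32.1 ft: A R^(2/3) = 2210 — too large.
At y = 18.5 ft: A R^(2/3) = 1151 — too small.
At y = 26.3 ft: A R^(2/3) = 1754 — ≈ 1752.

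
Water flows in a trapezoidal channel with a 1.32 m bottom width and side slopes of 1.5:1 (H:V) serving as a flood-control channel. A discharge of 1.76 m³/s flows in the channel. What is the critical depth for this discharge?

y_c = 0.47 m

At critical depth, Q² T / (g A³) = 1, i.e. A³/T = Q²/g = 1.76²/9.81 = 0.3158.
Trying y = 0.522 m: A³/T = 0.4584 — over.
Trying y = 0.355 m: A³/T = 0.1193 — short.
Trying y = 0.47 m: A³/T = 0.3158 — ≈ 0.3158.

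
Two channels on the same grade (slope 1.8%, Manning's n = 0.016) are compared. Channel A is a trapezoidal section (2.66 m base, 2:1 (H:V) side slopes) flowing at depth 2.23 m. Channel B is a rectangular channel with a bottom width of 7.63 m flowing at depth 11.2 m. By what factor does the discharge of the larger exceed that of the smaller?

Channel A: With bottom width b = 2.66 m and side slope z = 2: A = (b + zy)y = (2.66 + 2×2.23)×2.23 = 15.88 m²; P = b + 2y√(1+z²) = 2.66 + 2×2.23×2.236 = 12.63 m. Hydraulic radius R = A/P = 15.88/12.63 = 1.257 m. Q_A = (1/0.016)·15.88·1.257^(2/3)·√0.018 = 155.1 m³/s.
Channel B: Flow area A = b·y = 7.63 × 11.2 = 85.46 m². Wetted perimeter P = b + 2y = 7.63 + 2×11.2 = 30.03 m. Hydraulic radius R = A/P = 85.46/30.03 = 2.846 m. Q_B = (1/0.016)·85.46·2.846^(2/3)·√0.018 = 1439 m³/s.
The larger discharge is 1439 m³/s and the smaller is 155.1 m³/s; the ratio is 9.28.

9.28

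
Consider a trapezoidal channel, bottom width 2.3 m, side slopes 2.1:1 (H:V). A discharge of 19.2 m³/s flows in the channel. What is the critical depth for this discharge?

At critical depth, Q² T / (g A³) = 1, i.e. A³/T = Q²/g = 19.2²/9.81 = 37.58.
Try y = 1.54 m: A³/T = 70.6 — too large.
Try y = 1.31 m: A³/T = 37.13 — close enough.

y_c = 1.31 m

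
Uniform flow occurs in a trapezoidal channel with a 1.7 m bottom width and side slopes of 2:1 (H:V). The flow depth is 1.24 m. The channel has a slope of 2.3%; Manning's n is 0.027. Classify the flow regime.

supercritical

With bottom width b = 1.7 m and side slope z = 2: A = (b + zy)y = (1.7 + 2×1.24)×1.24 = 5.183 m²; P = b + 2y√(1+z²) = 1.7 + 2×1.24×2.236 = 7.245 m.
Hydraulic radius R = A/P = 5.183/7.245 = 0.7154 m.
V = (1/n) R^(2/3) √S = (1/0.027) × 0.7154^(2/3) × √0.023 = 4.493 m/s. Hydraulic depth D_h = A/T = 5.183/6.66 = 0.7783 m.
Froude number Fr = V/√(g·D_h) = 4.493/√(9.81×0.7783) = 1.63, which is greater than 1, so the flow is supercritical.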